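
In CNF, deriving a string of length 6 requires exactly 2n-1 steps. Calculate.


Chomsky Normal Form derivation:
String length n = 6
Each step either:
  - Splits a nonterminal into two (n-1 such steps)
  - Converts a nonterminal to terminal (n such steps)
Total = (n-1) + n = 2n - 1
= 2(6) - 1
= 12 - 1
= 11

11


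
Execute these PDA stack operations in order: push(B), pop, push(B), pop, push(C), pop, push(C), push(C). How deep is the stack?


Tracing stack operations:
  push(B) -> stack = [B], depth=1
  pop -> removed B, stack = [], depth=0
  push(B) -> stack = [B], depth=1
  pop -> removed B, stack = [], depth=0
  push(C) -> stack = [C], depth=1
  pop -> removed C, stack = [], depth=0
  push(C) -> stack = [C], depth=1
  push(C) -> stack = [C,C], depth=2
Final depth = 2

2


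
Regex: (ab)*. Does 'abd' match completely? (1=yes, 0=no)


Pattern: (ab)*
String: 'abd'
Pattern requires: zero or more repetitions of 'ab'
Length 3 is odd -> cannot be (ab)* -> no match
Result: 0

0


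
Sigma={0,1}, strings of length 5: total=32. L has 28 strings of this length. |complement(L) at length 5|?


Alphabet: {0,1}
String length: 5
Total strings of length 5 = 2^5 = 32
Strings in L = 28
Complement = total - |L|
= 32 - 28
= 4

4


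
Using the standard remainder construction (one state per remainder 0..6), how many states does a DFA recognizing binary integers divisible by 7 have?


Divisibility by 7 is tracked via the remainder mod 7: 0, 1, ..., 6
The construction assigns one state to each remainder
Number of remainders = 7

7


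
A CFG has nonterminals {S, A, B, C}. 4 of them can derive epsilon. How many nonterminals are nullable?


Nonterminals: {S, A, B, C}
A nonterminal is nullable if it can derive epsilon
Counting nullable nonterminals: 4
Total nullable = 4

4


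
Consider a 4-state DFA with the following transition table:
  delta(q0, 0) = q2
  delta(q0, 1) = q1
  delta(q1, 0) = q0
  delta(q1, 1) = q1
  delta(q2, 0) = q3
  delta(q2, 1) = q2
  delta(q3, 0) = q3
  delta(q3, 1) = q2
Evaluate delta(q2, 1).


Looking up transition function:
delta(q2, 1) in the table
Row: q2, Column: 1
Result: q2

q2


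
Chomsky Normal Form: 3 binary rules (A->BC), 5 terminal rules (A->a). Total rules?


CNF allows two rule forms:
  A -> BC (binary): 3 rules
  A -> a (terminal): 5 rules
Total = 3 + 5 = 8

8


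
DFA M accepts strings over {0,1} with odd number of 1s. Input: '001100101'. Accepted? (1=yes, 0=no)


DFA has 2 states: q_even (start, accept=no) and q_odd
Processing string '001100101' character by character:
  Position 0: read '0', 1-count=0 -> q_even (no change)
  Position 1: read '0', 1-count=0 -> q_even (no change)
  Position 2: read '1', 1-count=1 -> q_odd
  Position 3: read '1', 1-count=2 -> q_even
  Position 4: read '0', 1-count=2 -> q_even (no change)
  Position 5: read '0', 1-count=2 -> q_even (no change)
  Position 6: read '1', 1-count=3 -> q_odd
  Position 7: read '0', 1-count=3 -> q_odd (no change)
  Position 8: read '1', 1-count=4 -> q_even
Final state: q_even, total 1s = 4 (even); the DFA requires an odd count -> reject

0


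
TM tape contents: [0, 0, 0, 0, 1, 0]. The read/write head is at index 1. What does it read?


Tape: [0, 0, 0, 0, 1, 0]
Positions: 0 1 2 3 4 5
Values:    0 0 0 0 1 0
Head at position 1
tape[1] = 0

0


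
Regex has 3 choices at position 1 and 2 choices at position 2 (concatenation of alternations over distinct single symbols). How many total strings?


First group: 3 alternatives
Second group: 2 alternatives
Concatenation: each choice from group 1 pairs with each from group 2
Total = 3 x 2 = 6

6


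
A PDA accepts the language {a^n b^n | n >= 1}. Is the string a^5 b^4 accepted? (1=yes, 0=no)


Language requires equal numbers of a's and b's
PDA pushes for each 'a', pops for each 'b'
Number of a's = 5
Number of b's = 4
5 != 4 -> Reject

0


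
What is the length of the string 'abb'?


String: 'abb'
Counting characters:
  'a' appears 1 time(s)
  'b' appears 2 time(s)
Total length = 1 + 2 = 3

3


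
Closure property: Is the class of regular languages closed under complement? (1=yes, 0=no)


Regular languages are closed under all standard operations:
- Union: Yes (product construction)
- Intersection: Yes (product construction)
- Complement: Yes (swap accept/reject)
- Concatenation: Yes (NFA construction)
Operation: complement -> Closed

1


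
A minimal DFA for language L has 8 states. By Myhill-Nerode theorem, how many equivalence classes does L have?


Myhill-Nerode theorem:
Number of equivalence classes = number of states in minimal DFA
Minimal DFA states = 8
Therefore equivalence classes = 8

8


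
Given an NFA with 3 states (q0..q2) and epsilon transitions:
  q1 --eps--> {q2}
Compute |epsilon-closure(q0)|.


Starting from q0
Initialize closure = {q0}
q0 has no outgoing epsilon transitions -> nothing to add
Final closure: {q0}
Size = 1

1


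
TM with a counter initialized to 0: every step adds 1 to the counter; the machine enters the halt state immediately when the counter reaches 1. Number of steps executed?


Counter starts at 0. Counting sequence:
  Step 1: counter = 1
Counter reached 1 -> halt
Total steps = 1

1


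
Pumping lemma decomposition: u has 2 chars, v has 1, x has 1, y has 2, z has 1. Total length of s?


|s| = |u| + |v| + |x| + |y| + |z|
= 2 + 1 + 1 + 2 + 1
= 3 + 1 + 3
= 4 + 3
= 7

7


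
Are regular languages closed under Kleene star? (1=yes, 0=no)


Regular languages are closed under:
- Union (DFA product construction)
- Intersection (DFA product construction)
- Complement (swap accept/reject states)
- Concatenation (NFA construction)
- Kleene star (NFA construction)
Kleene star is in this list
Therefore: closed

1


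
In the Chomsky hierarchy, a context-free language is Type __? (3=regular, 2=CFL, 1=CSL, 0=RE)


Chomsky hierarchy levels:
  Type 3: Regular (DFA/NFA/regex)
  Type 2: Context-free (PDA)
  Type 1: Context-sensitive
  Type 0: Recursively enumerable (TM)
'context-free' corresponds to Type 2

2


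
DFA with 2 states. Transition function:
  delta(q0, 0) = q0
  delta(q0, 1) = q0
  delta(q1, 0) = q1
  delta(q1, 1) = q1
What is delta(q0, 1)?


Looking up transition function:
delta(q0, 1) in the table
Row: q0, Column: 1
Result: q0

q0


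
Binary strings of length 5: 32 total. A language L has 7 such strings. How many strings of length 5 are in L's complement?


Alphabet: {0,1}
String length: 5
Total strings of length 5 = 2^5 = 32
Strings in L = 7
Complement = total - |L|
= 32 - 7
= 25

25


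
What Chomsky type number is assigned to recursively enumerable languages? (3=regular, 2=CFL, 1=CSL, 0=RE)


Chomsky hierarchy levels:
  Type 3: Regular (DFA/NFA/regex)
  Type 2: Context-free (PDA)
  Type 1: Context-sensitive
  Type 0: Recursively enumerable (TM)
'recursively enumerable' corresponds to Type 0

0


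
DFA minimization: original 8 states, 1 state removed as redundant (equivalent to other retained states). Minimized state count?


Original DFA: 8 states
Redundant states removed: 1
Minimized states = original - removed
= 8 - 1
= 7

7


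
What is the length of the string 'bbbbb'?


String: 'bbbbb'
Counting characters:
  'b' appears 5 time(s)
Total length = 0 + 5 = 5

5


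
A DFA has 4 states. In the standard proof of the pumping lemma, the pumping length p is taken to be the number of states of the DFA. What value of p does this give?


Pumping lemma for regular languages (standard proof):
Take p = |Q|, the number of DFA states.
Any string of length >= |Q| passes through |Q|+1 states while reading its first |Q| symbols,
so by pigeonhole some state repeats, giving the loop that can be pumped.
Here |Q| = 4
Therefore the proof uses p = 4

4


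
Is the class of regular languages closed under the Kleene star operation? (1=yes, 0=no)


Regular languages are closed under:
- Union (DFA product construction)
- Intersection (DFA product construction)
- Complement (swap accept/reject states)
- Concatenation (NFA construction)
- Kleene star (NFA construction)
Kleene star is in this list
Therefore: closed

1


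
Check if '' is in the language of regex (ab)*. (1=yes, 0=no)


Pattern: (ab)*
String: ''
Pattern requires: zero or more repetitions of 'ab'
Pairs: []
All pairs are 'ab'? Yes
Result: 1

1


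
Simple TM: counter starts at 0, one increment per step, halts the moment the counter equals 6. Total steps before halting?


Counter starts at 0. Counting sequence:
  Step 1: counter = 1
  Step 2: counter = 2
  Step 3: counter = 3
  Step 4: counter = 4
  Step 5: counter = 5
  Step 6: counter = 6
Counter reached 6 -> halt
Total steps = 6

6


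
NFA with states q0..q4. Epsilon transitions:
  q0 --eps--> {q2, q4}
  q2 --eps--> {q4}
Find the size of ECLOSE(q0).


Starting from q0
Initialize closure = {q0}
Follow epsilon from q0 -> add q2
Follow epsilon from q0 -> add q4
Final closure: {q0, q2, q4}
Size = 3

3


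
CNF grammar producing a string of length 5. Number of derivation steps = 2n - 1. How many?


Chomsky Normal Form derivation:
String length n = 5
Each step either:
  - Splits a nonterminal into two (n-1 such steps)
  - Converts a nonterminal to terminal (n such steps)
Total = (n-1) + n = 2n - 1
= 2(5) - 1
= 10 - 1
= 9

9


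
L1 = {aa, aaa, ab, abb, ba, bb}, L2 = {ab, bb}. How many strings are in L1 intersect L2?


L1 = {aa, aaa, ab, abb, ba, bb}
L2 = {ab, bb}
Checking each string in L1 against L2:
  'aa': in L2? No
  'aaa': in L2? No
  'ab': in L2? Yes
  'abb': in L2? No
  'ba': in L2? No
  'bb': in L2? Yes
Intersection = {ab, bb}
|L1 ∩ L2| = 2

2


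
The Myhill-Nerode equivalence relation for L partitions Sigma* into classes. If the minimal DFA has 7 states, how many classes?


Myhill-Nerode theorem:
Number of equivalence classes = number of states in minimal DFA
Minimal DFA states = 7
Therefore equivalence classes = 7

7


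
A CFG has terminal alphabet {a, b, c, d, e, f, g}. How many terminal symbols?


Terminal symbols: a, b, c, d, e, f, g
Counting each: a (#1), b (#2), c (#3), d (#4), e (#5), f (#6), g (#7)
Total = 7

7


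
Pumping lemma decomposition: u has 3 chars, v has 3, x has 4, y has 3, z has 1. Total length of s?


|s| = |u| + |v| + |x| + |y| + |z|
= 3 + 3 + 4 + 3 + 1
= 6 + 4 + 4
= 10 + 4
= 14

14


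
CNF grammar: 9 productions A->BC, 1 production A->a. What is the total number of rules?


CNF allows two rule forms:
  A -> BC (binary): 9 rules
  A -> a (terminal): 1 rule
Total = 9 + 1 = 10

10


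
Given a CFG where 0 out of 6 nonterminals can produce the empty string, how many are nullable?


Nonterminals: {S, A, B, C, D, E}
A nonterminal is nullable if it can derive epsilon
Counting nullable nonterminals: 0
Total nullable = 0

0


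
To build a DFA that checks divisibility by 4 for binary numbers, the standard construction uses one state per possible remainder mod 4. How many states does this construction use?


Divisibility by 4 is tracked via the remainder mod 4: 0, 1, ..., 3
The construction assigns one state to each remainder
Number of remainders = 4

4


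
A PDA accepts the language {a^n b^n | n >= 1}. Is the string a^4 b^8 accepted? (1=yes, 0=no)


Language requires equal numbers of a's and b's
PDA pushes for each 'a', pops for each 'b'
Number of a's = 4
Number of b's = 8
4 != 8 -> Reject

0


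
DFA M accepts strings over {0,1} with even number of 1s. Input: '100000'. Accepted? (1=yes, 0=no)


DFA has 2 states: q_even (start, accept=yes) and q_odd
Processing string '100000' character by character:
  Position 0: read '1', 1-count=1 -> q_odd
  Position 1: read '0', 1-count=1 -> q_odd (no change)
  Position 2: read '0', 1-count=1 -> q_odd (no change)
  Position 3: read '0', 1-count=1 -> q_odd (no change)
  Position 4: read '0', 1-count=1 -> q_odd (no change)
  Position 5: read '0', 1-count=1 -> q_odd (no change)
Final state: q_odd, total 1s = 1 (odd); the DFA requires an even count -> reject

0


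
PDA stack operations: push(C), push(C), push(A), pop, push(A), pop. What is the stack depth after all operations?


Tracing stack operations:
  push(C) -> stack = [C], depth=1
  push(C) -> stack = [C,C], depth=2
  push(A) -> stack = [C,C,A], depth=3
  pop -> removed A, stack = [C,C], depth=2
  push(A) -> stack = [C,C,A], depth=3
  pop -> removed A, stack = [C,C], depth=2
Final depth = 2

2


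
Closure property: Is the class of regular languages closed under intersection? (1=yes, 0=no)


Regular languages are closed under all standard operations:
- Union: Yes (product construction)
- Intersection: Yes (product construction)
- Complement: Yes (swap accept/reject)
- Concatenation: Yes (NFA construction)
Operation: intersection -> Closed

1


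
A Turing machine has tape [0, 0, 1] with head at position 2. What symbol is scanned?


Tape: [0, 0, 1]
Positions: 0 1 2
Values:    0 0 1
Head at position 2
tape[2] = 1

1


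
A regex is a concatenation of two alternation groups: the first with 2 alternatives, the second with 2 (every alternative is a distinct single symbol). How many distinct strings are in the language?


First group: 2 alternatives
Second group: 2 alternatives
Concatenation: each choice from group 1 pairs with each from group 2
Total = 2 x 2 = 4

4


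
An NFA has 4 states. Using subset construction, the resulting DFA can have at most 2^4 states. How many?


NFA has 4 states
Subset construction: each DFA state = subset of NFA states
Maximum subsets = 2^4
2^4 = 16

16


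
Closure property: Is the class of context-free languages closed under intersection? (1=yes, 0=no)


CFL closure properties:
  Closed under: union, concatenation, Kleene star
  NOT closed under: intersection, complement
Operation 'intersection' is in not-closed list -> No (not closed)

0


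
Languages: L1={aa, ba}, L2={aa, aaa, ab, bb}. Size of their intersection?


L1 = {aa, ba}
L2 = {aa, aaa, ab, bb}
Checking each string in L1 against L2:
  'aa': in L2? Yes
  'ba': in L2? No
Intersection = {aa}
|L1 ∩ L2| = 1

1


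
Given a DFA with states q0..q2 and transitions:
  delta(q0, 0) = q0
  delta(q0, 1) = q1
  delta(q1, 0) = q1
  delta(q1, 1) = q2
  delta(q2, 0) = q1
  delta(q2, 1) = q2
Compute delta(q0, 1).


Looking up transition function:
delta(q0, 1) in the table
Row: q0, Column: 1
Result: q1

q1


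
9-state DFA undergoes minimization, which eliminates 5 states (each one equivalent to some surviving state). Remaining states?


Original DFA: 9 states
Redundant states removed: 5
Minimized states = original - removed
= 9 - 5
= 4

4


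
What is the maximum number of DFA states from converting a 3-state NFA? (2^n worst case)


NFA has 3 states
Subset construction: each DFA state = subset of NFA states
Maximum subsets = 2^3
2^3 = 8

8


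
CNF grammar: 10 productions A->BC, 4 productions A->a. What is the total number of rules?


CNF allows two rule forms:
  A -> BC (binary): 10 rules
  A -> a (terminal): 4 rules
Total = 10 + 4 = 14

14


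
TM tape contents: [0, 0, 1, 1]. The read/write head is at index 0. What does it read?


Tape: [0, 0, 1, 1]
Positions: 0 1 2 3
Values:    0 0 1 1
Head at position 0
tape[0] = 0

0


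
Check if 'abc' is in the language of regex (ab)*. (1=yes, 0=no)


Pattern: (ab)*
String: 'abc'
Pattern requires: zero or more repetitions of 'ab'
Length 3 is odd -> cannot be (ab)* -> no match
Result: 0

0


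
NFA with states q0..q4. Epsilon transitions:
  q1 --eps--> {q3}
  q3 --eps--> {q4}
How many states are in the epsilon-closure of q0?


Starting from q0
Initialize closure = {q0}
q0 has no outgoing epsilon transitions -> nothing to add
Final closure: {q0}
Size = 1

1


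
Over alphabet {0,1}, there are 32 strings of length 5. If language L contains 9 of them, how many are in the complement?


Alphabet: {0,1}
String length: 5
Total strings of length 5 = 2^5 = 32
Strings in L = 9
Complement = total - |L|
= 32 - 9
= 23

23


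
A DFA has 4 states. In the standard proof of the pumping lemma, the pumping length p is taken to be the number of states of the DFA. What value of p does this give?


Pumping lemma for regular languages (standard proof):
Take p = |Q|, the number of DFA states.
Any string of length >= |Q| passes through |Q|+1 states while reading its first |Q| symbols,
so by pigeonhole some state repeats, giving the loop that can be pumped.
Here |Q| = 4
Therefore the proof uses p = 4

4


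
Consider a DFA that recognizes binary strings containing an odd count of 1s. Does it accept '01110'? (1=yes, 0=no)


DFA has 2 states: q_even (start, accept=no) and q_odd
Processing string '01110' character by character:
  Position 0: read '0', 1-count=0 -> q_even (no change)
  Position 1: read '1', 1-count=1 -> q_odd
  Position 2: read '1', 1-count=2 -> q_even
  Position 3: read '1', 1-count=3 -> q_odd
  Position 4: read '0', 1-count=3 -> q_odd (no change)
Final state: q_odd, total 1s = 3 (odd); the DFA requires an odd count -> accept

1


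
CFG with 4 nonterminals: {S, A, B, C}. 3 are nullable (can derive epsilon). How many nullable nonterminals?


Nonterminals: {S, A, B, C}
A nonterminal is nullable if it can derive epsilon
Counting nullable nonterminals: 3
Total nullable = 3

3


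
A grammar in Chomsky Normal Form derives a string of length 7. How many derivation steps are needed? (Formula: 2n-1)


Chomsky Normal Form derivation:
String length n = 7
Each step either:
  - Splits a nonterminal into two (n-1 such steps)
  - Converts a nonterminal to terminal (n such steps)
Total = (n-1) + n = 2n - 1
= 2(7) - 1
= 14 - 1
= 13

13


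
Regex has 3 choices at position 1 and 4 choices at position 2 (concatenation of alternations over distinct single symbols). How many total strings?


First group: 3 alternatives
Second group: 4 alternatives
Concatenation: each choice from group 1 pairs with each from group 2
Total = 3 x 4 = 12

12


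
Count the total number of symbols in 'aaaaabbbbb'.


String: 'aaaaabbbbb'
Counting characters:
  'a' appears 5 time(s)
  'b' appears 5 time(s)
Total length = 5 + 5 = 10

10


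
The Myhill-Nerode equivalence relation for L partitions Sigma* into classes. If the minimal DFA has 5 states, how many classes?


Myhill-Nerode theorem:
Number of equivalence classes = number of states in minimal DFA
Minimal DFA states = 5
Therefore equivalence classes = 5

5


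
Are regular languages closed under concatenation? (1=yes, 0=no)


Regular languages are closed under:
- Union (DFA product construction)
- Intersection (DFA product construction)
- Complement (swap accept/reject states)
- Concatenation (NFA construction)
- Kleene star (NFA construction)
concatenation is in this list
Therefore: closed

1


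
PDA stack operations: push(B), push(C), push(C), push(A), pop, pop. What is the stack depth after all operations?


Tracing stack operations:
  push(B) -> stack = [B], depth=1
  push(C) -> stack = [B,C], depth=2
  push(C) -> stack = [B,C,C], depth=3
  push(A) -> stack = [B,C,C,A], depth=4
  pop -> removed A, stack = [B,C,C], depth=3
  pop -> removed C, stack = [B,C], depth=2
Final depth = 2

2


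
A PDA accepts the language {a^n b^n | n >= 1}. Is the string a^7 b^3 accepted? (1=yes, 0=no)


Language requires equal numbers of a's and b's
PDA pushes for each 'a', pops for each 'b'
Number of a's = 7
Number of b's = 3
7 != 3 -> Reject

0


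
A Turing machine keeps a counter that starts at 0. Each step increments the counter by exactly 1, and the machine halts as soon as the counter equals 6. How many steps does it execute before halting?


Counter starts at 0. Counting sequence:
  Step 1: counter = 1
  Step 2: counter = 2
  Step 3: counter = 3
  Step 4: counter = 4
  Step 5: counter = 5
  Step 6: counter = 6
Counter reached 6 -> halt
Total steps = 6

6


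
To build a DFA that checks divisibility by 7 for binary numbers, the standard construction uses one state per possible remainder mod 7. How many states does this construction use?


Divisibility by 7 is tracked via the remainder mod 7: 0, 1, ..., 6
The construction assigns one state to each remainder
Number of remainders = 7

7


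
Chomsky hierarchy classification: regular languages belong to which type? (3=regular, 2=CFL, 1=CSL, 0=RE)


Chomsky hierarchy levels:
  Type 3: Regular (DFA/NFA/regex)
  Type 2: Context-free (PDA)
  Type 1: Context-sensitive
  Type 0: Recursively enumerable (TM)
'regular' corresponds to Type 3

3


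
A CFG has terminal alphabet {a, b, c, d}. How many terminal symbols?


Terminal symbols: a, b, c, d
Counting each: a (#1), b (#2), c (#3), d (#4)
Total = 4

4


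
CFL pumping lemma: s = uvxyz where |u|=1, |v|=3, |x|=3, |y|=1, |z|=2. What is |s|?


|s| = |u| + |v| + |x| + |y| + |z|
= 1 + 3 + 3 + 1 + 2
= 4 + 3 + 3
= 7 + 3
= 10

10


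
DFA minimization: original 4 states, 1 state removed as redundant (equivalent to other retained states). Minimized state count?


Original DFA: 4 states
Redundant states removed: 1
Minimized states = original - removed
= 4 - 1
= 3

3


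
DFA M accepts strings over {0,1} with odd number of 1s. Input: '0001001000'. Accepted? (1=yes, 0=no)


DFA has 2 states: q_even (start, accept=no) and q_odd
Processing string '0001001000' character by character:
  Position 0: read '0', 1-count=0 -> q_even (no change)
  Position 1: read '0', 1-count=0 -> q_even (no change)
  Position 2: read '0', 1-count=0 -> q_even (no change)
  Position 3: read '1', 1-count=1 -> q_odd
  Position 4: read '0', 1-count=1 -> q_odd (no change)
  Position 5: read '0', 1-count=1 -> q_odd (no change)
  Position 6: read '1', 1-count=2 -> q_even
  Position 7: read '0', 1-count=2 -> q_even (no change)
  Position 8: read '0', 1-count=2 -> q_even (no change)
  Position 9: read '0', 1-count=2 -> q_even (no change)
Final state: q_even, total 1s = 2 (even); the DFA requires an odd count -> reject

0


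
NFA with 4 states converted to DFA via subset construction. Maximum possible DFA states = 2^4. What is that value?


NFA has 4 states
Subset construction: each DFA state = subset of NFA states
Maximum subsets = 2^4
2^4 = 16

16


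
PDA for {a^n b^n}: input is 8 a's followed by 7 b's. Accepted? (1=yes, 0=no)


Language requires equal numbers of a's and b's
PDA pushes for each 'a', pops for each 'b'
Number of a's = 8
Number of b's = 7
8 != 7 -> Reject

0


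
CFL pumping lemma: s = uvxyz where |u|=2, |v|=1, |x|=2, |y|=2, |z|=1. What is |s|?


|s| = |u| + |v| + |x| + |y| + |z|
= 2 + 1 + 2 + 2 + 1
= 3 + 2 + 3
= 5 + 3
= 8

8


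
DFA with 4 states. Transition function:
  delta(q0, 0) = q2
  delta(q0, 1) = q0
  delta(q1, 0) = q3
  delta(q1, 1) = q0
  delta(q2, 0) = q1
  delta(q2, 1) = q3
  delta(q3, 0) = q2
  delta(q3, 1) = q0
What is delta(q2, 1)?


Looking up transition function:
delta(q2, 1) in the table
Row: q2, Column: 1
Result: q3

q3


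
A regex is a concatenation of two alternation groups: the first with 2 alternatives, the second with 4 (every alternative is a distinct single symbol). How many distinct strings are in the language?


First group: 2 alternatives
Second group: 4 alternatives
Concatenation: each choice from group 1 pairs with each from group 2
Total = 2 x 4 = 8

8


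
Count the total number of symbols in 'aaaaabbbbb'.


String: 'aaaaabbbbb'
Counting characters:
  'a' appears 5 time(s)
  'b' appears 5 time(s)
Total length = 5 + 5 = 10

10


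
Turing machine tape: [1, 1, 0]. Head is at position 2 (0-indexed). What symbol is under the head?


Tape: [1, 1, 0]
Positions: 0 1 2
Values:    1 1 0
Head at position 2
tape[2] = 0

0


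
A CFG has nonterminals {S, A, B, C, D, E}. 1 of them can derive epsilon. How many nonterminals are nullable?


Nonterminals: {S, A, B, C, D, E}
A nonterminal is nullable if it can derive epsilon
Counting nullable nonterminals: 1
Total nullable = 1

1


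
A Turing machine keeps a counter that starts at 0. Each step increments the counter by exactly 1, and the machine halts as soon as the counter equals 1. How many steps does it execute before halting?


Counter starts at 0. Counting sequence:
  Step 1: counter = 1
Counter reached 1 -> halt
Total steps = 1

1


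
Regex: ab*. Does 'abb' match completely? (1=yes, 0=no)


Pattern: ab*
String: 'abb'
Pattern requires: exactly one 'a' followed by zero or more 'b's
First char is 'a' -> OK
Rest 'bb': all b's? Yes
Result: 1

1


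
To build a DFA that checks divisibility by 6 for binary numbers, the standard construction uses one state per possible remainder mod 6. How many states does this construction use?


Divisibility by 6 is tracked via the remainder mod 6: 0, 1, ..., 5
The construction assigns one state to each remainder
Number of remainders = 6

6


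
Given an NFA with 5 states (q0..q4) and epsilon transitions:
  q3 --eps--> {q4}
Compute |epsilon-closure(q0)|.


Starting from q0
Initialize closure = {q0}
q0 has no outgoing epsilon transitions -> nothing to add
Final closure: {q0}
Size = 1

1


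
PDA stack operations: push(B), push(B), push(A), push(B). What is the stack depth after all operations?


Tracing stack operations:
  push(B) -> stack = [B], depth=1
  push(B) -> stack = [B,B], depth=2
  push(A) -> stack = [B,B,A], depth=3
  push(B) -> stack = [B,B,A,B], depth=4
Final depth = 4

4


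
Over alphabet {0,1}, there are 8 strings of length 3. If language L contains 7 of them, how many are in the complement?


Alphabet: {0,1}
String length: 3
Total strings of length 3 = 2^3 = 8
Strings in L = 7
Complement = total - |L|
= 8 - 7
= 1

1


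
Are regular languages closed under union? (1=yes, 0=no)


Regular languages are closed under all standard operations:
- Union: Yes (product construction)
- Intersection: Yes (product construction)
- Complement: Yes (swap accept/reject)
- Concatenation: Yes (NFA construction)
Operation: union -> Closed

1


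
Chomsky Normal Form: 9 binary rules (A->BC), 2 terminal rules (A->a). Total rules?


CNF allows two rule forms:
  A -> BC (binary): 9 rules
  A -> a (terminal): 2 rules
Total = 9 + 2 = 11

11


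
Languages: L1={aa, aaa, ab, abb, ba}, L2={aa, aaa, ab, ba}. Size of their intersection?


L1 = {aa, aaa, ab, abb, ba}
L2 = {aa, aaa, ab, ba}
Checking each string in L1 against L2:
  'aa': in L2? Yes
  'aaa': in L2? Yes
  'ab': in L2? Yes
  'abb': in L2? No
  'ba': in L2? Yes
Intersection = {aa, aaa, ab, ba}
|L1 ∩ L2| = 4

4


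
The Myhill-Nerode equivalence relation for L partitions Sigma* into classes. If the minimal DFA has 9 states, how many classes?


Myhill-Nerode theorem:
Number of equivalence classes = number of states in minimal DFA
Minimal DFA states = 9
Therefore equivalence classes = 9

9


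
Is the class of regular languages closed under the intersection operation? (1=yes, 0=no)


Regular languages are closed under:
- Union (DFA product construction)
- Intersection (DFA product construction)
- Complement (swap accept/reject states)
- Concatenation (NFA construction)
- Kleene star (NFA construction)
intersection is in this list
Therefore: closed

1


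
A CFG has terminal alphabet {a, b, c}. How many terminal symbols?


Terminal symbols: a, b, c
Counting each: a (#1), b (#2), c (#3)
Total = 3

3


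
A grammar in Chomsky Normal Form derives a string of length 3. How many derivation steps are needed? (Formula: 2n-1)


Chomsky Normal Form derivation:
String length n = 3
Each step either:
  - Splits a nonterminal into two (n-1 such steps)
  - Converts a nonterminal to terminal (n such steps)
Total = (n-1) + n = 2n - 1
= 2(3) - 1
= 6 - 1
= 5

5


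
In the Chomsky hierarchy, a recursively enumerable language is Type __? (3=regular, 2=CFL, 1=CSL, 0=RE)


Chomsky hierarchy levels:
  Type 3: Regular (DFA/NFA/regex)
  Type 2: Context-free (PDA)
  Type 1: Context-sensitive
  Type 0: Recursively enumerable (TM)
'recursively enumerable' corresponds to Type 0

0


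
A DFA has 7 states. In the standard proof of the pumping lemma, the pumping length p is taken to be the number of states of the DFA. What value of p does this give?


Pumping lemma for regular languages (standard proof):
Take p = |Q|, the number of DFA states.
Any string of length >= |Q| passes through |Q|+1 states while reading its first |Q| symbols,
so by pigeonhole some state repeats, giving the loop that can be pumped.
Here |Q| = 7
Therefore the proof uses p = 7

7


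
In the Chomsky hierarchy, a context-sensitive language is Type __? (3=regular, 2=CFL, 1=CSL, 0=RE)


Chomsky hierarchy levels:
  Type 3: Regular (DFA/NFA/regex)
  Type 2: Context-free (PDA)
  Type 1: Context-sensitive
  Type 0: Recursively enumerable (TM)
'context-sensitive' corresponds to Type 1

1


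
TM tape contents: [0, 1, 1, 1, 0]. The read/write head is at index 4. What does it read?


Tape: [0, 1, 1, 1, 0]
Positions: 0 1 2 3 4
Values:    0 1 1 1 0
Head at position 4
tape[4] = 0

0


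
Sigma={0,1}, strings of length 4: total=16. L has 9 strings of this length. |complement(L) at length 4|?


Alphabet: {0,1}
String length: 4
Total strings of length 4 = 2^4 = 16
Strings in L = 9
Complement = total - |L|
= 16 - 9
= 7

7


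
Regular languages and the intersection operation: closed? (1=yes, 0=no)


Regular languages are closed under all standard operations:
- Union: Yes (product construction)
- Intersection: Yes (product construction)
- Complement: Yes (swap accept/reject)
- Concatenation: Yes (NFA construction)
Operation: intersection -> Closed

1


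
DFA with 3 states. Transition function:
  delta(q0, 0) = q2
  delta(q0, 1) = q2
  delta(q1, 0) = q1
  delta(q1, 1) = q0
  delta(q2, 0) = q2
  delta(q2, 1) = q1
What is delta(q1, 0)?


Looking up transition function:
delta(q1, 0) in the table
Row: q1, Column: 0
Result: q1

q1


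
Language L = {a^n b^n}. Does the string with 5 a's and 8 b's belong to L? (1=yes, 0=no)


Language requires equal numbers of a's and b's
PDA pushes for each 'a', pops for each 'b'
Number of a's = 5
Number of b's = 8
5 != 8 -> Reject

0


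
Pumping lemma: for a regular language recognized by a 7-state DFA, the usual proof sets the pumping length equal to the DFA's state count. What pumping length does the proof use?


Pumping lemma for regular languages (standard proof):
Take p = |Q|, the number of DFA states.
Any string of length >= |Q| passes through |Q|+1 states while reading its first |Q| symbols,
so by pigeonhole some state repeats, giving the loop that can be pumped.
Here |Q| = 7
Therefore the proof uses p = 7

7


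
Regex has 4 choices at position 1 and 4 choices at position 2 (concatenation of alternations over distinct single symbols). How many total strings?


First group: 4 alternatives
Second group: 4 alternatives
Concatenation: each choice from group 1 pairs with each from group 2
Total = 4 x 4 = 16

16


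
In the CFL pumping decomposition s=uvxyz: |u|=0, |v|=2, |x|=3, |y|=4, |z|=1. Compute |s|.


|s| = |u| + |v| + |x| + |y| + |z|
= 0 + 2 + 3 + 4 + 1
= 2 + 3 + 5
= 5 + 5
= 10

10


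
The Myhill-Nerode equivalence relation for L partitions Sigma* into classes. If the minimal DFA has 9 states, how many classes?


Myhill-Nerode theorem:
Number of equivalence classes = number of states in minimal DFA
Minimal DFA states = 9
Therefore equivalence classes = 9

9


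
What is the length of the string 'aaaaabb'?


String: 'aaaaabb'
Counting characters:
  'a' appears 5 time(s)
  'b' appears 2 time(s)
Total length = 5 + 2 = 7

7


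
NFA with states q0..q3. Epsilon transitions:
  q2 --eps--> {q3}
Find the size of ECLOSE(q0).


Starting from q0
Initialize closure = {q0}
q0 has no outgoing epsilon transitions -> nothing to add
Final closure: {q0}
Size = 1

1


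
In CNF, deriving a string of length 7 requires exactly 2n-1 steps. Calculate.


Chomsky Normal Form derivation:
String length n = 7
Each step either:
  - Splits a nonterminal into two (n-1 such steps)
  - Converts a nonterminal to terminal (n such steps)
Total = (n-1) + n = 2n - 1
= 2(7) - 1
= 14 - 1
= 13

13


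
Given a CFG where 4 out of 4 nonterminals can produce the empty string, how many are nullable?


Nonterminals: {S, A, B, C}
A nonterminal is nullable if it can derive epsilon
Counting nullable nonterminals: 4
Total nullable = 4

4


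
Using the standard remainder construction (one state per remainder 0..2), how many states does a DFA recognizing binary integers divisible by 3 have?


Divisibility by 3 is tracked via the remainder mod 3: 0, 1, ..., 2
The construction assigns one state to each remainder
Number of remainders = 3

3


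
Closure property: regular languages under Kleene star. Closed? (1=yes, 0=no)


Regular languages are closed under:
- Union (DFA product construction)
- Intersection (DFA product construction)
- Complement (swap accept/reject states)
- Concatenation (NFA construction)
- Kleene star (NFA construction)
Kleene star is in this list
Therefore: closed

1


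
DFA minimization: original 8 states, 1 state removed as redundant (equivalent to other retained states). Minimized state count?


Original DFA: 8 states
Redundant states removed: 1
Minimized states = original - removed
= 8 - 1
= 7

7


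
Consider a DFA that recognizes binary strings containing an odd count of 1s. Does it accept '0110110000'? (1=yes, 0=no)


DFA has 2 states: q_even (start, accept=no) and q_odd
Processing string '0110110000' character by character:
  Position 0: read '0', 1-count=0 -> q_even (no change)
  Position 1: read '1', 1-count=1 -> q_odd
  Position 2: read '1', 1-count=2 -> q_even
  Position 3: read '0', 1-count=2 -> q_even (no change)
  Position 4: read '1', 1-count=3 -> q_odd
  Position 5: read '1', 1-count=4 -> q_even
  Position 6: read '0', 1-count=4 -> q_even (no change)
  Position 7: read '0', 1-count=4 -> q_even (no change)
  Position 8: read '0', 1-count=4 -> q_even (no change)
  Position 9: read '0', 1-count=4 -> q_even (no change)
Final state: q_even, total 1s = 4 (even); the DFA requires an odd count -> reject

0


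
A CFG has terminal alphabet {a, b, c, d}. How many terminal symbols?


Terminal symbols: a, b, c, d
Counting each: a (#1), b (#2), c (#3), d (#4)
Total = 4

4


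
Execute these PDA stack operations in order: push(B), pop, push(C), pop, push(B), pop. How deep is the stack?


Tracing stack operations:
  push(B) -> stack = [B], depth=1
  pop -> removed B, stack = [], depth=0
  push(C) -> stack = [C], depth=1
  pop -> removed C, stack = [], depth=0
  push(B) -> stack = [B], depth=1
  pop -> removed B, stack = [], depth=0
Final depth = 0

0


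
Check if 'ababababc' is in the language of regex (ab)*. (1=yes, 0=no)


Pattern: (ab)*
String: 'ababababc'
Pattern requires: zero or more repetitions of 'ab'
Length 9 is odd -> cannot be (ab)* -> no match
Result: 0

0


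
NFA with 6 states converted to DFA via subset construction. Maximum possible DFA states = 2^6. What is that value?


NFA has 6 states
Subset construction: each DFA state = subset of NFA states
Maximum subsets = 2^6
2^6 = 64

64


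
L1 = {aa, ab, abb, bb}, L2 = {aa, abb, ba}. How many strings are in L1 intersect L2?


L1 = {aa, ab, abb, bb}
L2 = {aa, abb, ba}
Checking each string in L1 against L2:
  'aa': in L2? Yes
  'ab': in L2? No
  'abb': in L2? Yes
  'bb': in L2? No
Intersection = {aa, abb}
|L1 ∩ L2| = 2

2


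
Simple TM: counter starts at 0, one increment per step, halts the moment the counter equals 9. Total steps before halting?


Counter starts at 0. Counting sequence:
  Step 1: counter = 1
  Step 2: counter = 2
  Step 3: counter = 3
  Step 4: counter = 4
  Step 5: counter = 5
  Step 6: counter = 6
  ...
  Step 9: counter = 9
Counter reached 9 -> halt
Total steps = 9

9


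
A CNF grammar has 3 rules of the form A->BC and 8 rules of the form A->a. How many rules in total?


CNF allows two rule forms:
  A -> BC (binary): 3 rules
  A -> a (terminal): 8 rules
Total = 3 + 8 = 11

11


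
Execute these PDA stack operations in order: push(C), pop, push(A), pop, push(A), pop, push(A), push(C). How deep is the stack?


Tracing stack operations:
  push(C) -> stack = [C], depth=1
  pop -> removed C, stack = [], depth=0
  push(A) -> stack = [A], depth=1
  pop -> removed A, stack = [], depth=0
  push(A) -> stack = [A], depth=1
  pop -> removed A, stack = [], depth=0
  push(A) -> stack = [A], depth=1
  push(C) -> stack = [A,C], depth=2
Final depth = 2

2


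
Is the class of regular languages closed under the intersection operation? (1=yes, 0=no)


Regular languages are closed under:
- Union (DFA product construction)
- Intersection (DFA product construction)
- Complement (swap accept/reject states)
- Concatenation (NFA construction)
- Kleene star (NFA construction)
intersection is in this list
Therefore: closed

1


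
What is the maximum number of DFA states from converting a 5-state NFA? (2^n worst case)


NFA has 5 states
Subset construction: each DFA state = subset of NFA states
Maximum subsets = 2^5
2^5 = 32

32


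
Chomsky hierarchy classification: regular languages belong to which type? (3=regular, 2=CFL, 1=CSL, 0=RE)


Chomsky hierarchy levels:
  Type 3: Regular (DFA/NFA/regex)
  Type 2: Context-free (PDA)
  Type 1: Context-sensitive
  Type 0: Recursively enumerable (TM)
'regular' corresponds to Type 3

3


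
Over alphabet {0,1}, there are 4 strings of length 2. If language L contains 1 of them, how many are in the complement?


Alphabet: {0,1}
String length: 2
Total strings of length 2 = 2^2 = 4
Strings in L = 1
Complement = total - |L|
= 4 - 1
= 3

3


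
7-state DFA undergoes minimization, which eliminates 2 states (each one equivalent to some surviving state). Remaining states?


Original DFA: 7 states
Redundant states removed: 2
Minimized states = original - removed
= 7 - 2
= 5

5


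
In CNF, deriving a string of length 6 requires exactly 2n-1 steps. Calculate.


Chomsky Normal Form derivation:
String length n = 6
Each step either:
  - Splits a nonterminal into two (n-1 such steps)
  - Converts a nonterminal to terminal (n such steps)
Total = (n-1) + n = 2n - 1
= 2(6) - 1
= 12 - 1
= 11

11


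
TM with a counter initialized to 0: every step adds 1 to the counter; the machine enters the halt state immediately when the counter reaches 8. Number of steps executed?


Counter starts at 0. Counting sequence:
  Step 1: counter = 1
  Step 2: counter = 2
  Step 3: counter = 3
  Step 4: counter = 4
  Step 5: counter = 5
  Step 6: counter = 6
  Step 7: counter = 7
  Step 8: counter = 8
Counter reached 8 -> halt
Total steps = 8

8


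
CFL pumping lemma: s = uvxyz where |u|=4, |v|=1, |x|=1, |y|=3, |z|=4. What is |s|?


|s| = |u| + |v| + |x| + |y| + |z|
= 4 + 1 + 1 + 3 + 4
= 5 + 1 + 7
= 6 + 7
= 13

13


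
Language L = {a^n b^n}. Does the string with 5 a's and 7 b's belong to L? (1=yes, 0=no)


Language requires equal numbers of a's and b's
PDA pushes for each 'a', pops for each 'b'
Number of a's = 5
Number of b's = 7
5 != 7 -> Reject

0


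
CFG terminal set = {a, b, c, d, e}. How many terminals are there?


Terminal symbols: a, b, c, d, e
Counting each: a (#1), b (#2), c (#3), d (#4), e (#5)
Total = 5

5


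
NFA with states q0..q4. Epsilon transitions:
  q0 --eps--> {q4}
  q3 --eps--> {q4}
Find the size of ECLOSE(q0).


Starting from q0
Initialize closure = {q0}
Follow epsilon from q0 -> add q4
Final closure: {q0, q4}
Size = 2

2


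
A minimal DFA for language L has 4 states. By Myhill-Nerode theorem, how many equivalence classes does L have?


Myhill-Nerode theorem:
Number of equivalence classes = number of states in minimal DFA
Minimal DFA states = 4
Therefore equivalence classes = 4

4


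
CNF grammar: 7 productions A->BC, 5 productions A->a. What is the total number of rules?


CNF allows two rule forms:
  A -> BC (binary): 7 rules
  A -> a (terminal): 5 rules
Total = 7 + 5 = 12

12
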